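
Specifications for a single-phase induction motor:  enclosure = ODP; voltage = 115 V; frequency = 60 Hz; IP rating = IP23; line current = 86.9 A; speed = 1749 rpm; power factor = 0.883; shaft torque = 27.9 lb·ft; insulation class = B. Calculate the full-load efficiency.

78.5 %

τ = 27.9 lb·ft × 1.356 = 37.83 N·m
ω = 2π × 1749/60 = 183.2 rad/s; P_out = τω = 37.83 × 183.2 = 6930 W
P_in = V·I·cosφ = 115 × 86.9 × 0.883 = 8824 W
η = P_out / P_in = 6930 / 8824 = 0.785 = 78.5%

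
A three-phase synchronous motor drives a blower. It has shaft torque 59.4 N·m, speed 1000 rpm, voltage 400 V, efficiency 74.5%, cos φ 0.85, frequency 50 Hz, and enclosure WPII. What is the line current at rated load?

14.2 A

ω = 2π×1000/60 = 104.7 rad/s; P_out = τω = 59.4 × 104.7 = 6219 W
P_in = P_out / η = 6219 / 0.745 = 8348 W
I_L = P_in / (√3·V_L·cosφ) = 8348 / (1.732 × 400 × 0.85) = 14.2 A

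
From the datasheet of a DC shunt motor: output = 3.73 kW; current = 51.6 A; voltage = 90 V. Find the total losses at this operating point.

914 W

P_in = V·I = 90×51.6 = 4644 W
P_out = 3730 W
Losses = P_in − P_out = 4644 − 3730 = 914 W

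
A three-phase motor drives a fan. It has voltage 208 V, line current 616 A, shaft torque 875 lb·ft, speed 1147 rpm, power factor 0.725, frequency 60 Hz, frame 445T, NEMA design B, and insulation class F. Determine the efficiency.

88.6 %

τ = 875 lb·ft × 1.356 = 1187 N·m
ω = 2π × 1147/60 = 120.1 rad/s; P_out = τω = 1187 × 120.1 = 142559 W
P_in = √3·V_L·I_L·cosφ = 1.732 × 208 × 616 × 0.725 = 160890 W
η = P_out / P_in = 142559 / 160890 = 0.886 = 88.6%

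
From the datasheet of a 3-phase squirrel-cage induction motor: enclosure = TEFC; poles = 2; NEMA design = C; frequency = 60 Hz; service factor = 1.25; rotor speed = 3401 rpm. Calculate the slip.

n_s = 120f/p = 120×60/2 = 3600 rpm
s = (n_s − n)/n_s = (3600 − 3401)/3600 = 0.0553

5.53 %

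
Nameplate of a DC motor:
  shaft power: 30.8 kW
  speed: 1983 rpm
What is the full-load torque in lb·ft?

ω = 2π × 1983/60 = 207.7 rad/s
τ = P/ω = 30800/207.7 = 148.3 N·m
In lb·ft: 148.3/1.356 = 109 lb·ft

109 lb·ft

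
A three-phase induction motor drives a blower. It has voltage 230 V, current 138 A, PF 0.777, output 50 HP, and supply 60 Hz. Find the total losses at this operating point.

5420 W

P_in = √3·V·I·cosφ = 1.732×230×138×0.777 = 42715 W
P_out = 50×746 = 37300 W
Losses = P_in − P_out = 42715 − 37300 = 5415 W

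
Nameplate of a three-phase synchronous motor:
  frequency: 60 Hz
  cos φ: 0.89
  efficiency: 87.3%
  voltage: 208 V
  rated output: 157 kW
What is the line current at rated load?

P_out = 157 kW = 157000 W
P_in = P_out / η = 157000 / 0.873 = 179840 W
I_L = P_in / (√3·V_L·cosφ) = 179840 / (1.732 × 208 × 0.89) = 561 A

561 A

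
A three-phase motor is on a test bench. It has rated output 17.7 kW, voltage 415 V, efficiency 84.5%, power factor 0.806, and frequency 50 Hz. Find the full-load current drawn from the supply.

P_out = 17.7 kW = 17700 W
P_in = P_out / η = 17700 / 0.845 = 20947 W
I_L = P_in / (√3·V_L·cosφ) = 20947 / (1.732 × 415 × 0.806) = 36.2 A

36.2 A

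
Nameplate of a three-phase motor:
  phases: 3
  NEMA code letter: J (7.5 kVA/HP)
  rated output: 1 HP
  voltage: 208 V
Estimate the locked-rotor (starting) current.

20.8 A

S_LR = 7.5 × 1 = 7.5 kVA
I_LR = S_LR/(√3·V_L) = 7500/(1.732×208) = 20.8 A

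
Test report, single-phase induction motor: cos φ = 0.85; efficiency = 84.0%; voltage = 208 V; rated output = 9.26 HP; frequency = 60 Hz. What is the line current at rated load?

P_out = 9.26 × 746 = 6908 W
P_in = P_out / η = 6908 / 0.840 = 8224 W
I = P_in / (V·cosφ) = 8224 / (208 × 0.85) = 46.5 A

46.5 A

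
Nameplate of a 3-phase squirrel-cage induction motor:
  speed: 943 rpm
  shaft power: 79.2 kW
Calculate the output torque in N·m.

802 N·m

ω = 2π × 943/60 = 98.75 rad/s
τ = P/ω = 79200/98.75 = 802 N·m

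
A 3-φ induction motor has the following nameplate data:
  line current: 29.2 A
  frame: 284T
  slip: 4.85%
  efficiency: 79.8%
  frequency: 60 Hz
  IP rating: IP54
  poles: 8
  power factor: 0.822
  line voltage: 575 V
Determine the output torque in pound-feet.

P_in = √3·V·I·cosφ = 1.732 × 575 × 29.2 × 0.822 = 23904 W
P_out = η·P_in = 0.798 × 23904 = 19075 W
n_s = 120×60/8 = 900 rpm; n = 900×(1−0.0485) = 856 rpm
ω = 2π×856/60 = 89.64 rad/s
τ = P_out/ω = 19075/89.64 = 212.8 N·m
In lb·ft: 212.8/1.356 = 157 lb·ft

157 lb·ft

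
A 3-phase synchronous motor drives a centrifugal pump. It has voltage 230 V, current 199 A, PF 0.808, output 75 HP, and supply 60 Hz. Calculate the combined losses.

P_in = √3·V·I·cosφ = 1.732×230×199×0.808 = 64053 W
P_out = 75×746 = 55950 W
Losses = P_in − P_out = 64053 − 55950 = 8103 W

8100 W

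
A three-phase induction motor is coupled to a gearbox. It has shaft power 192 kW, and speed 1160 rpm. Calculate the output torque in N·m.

ω = 2π × 1160/60 = 121.5 rad/s
τ = P/ω = 192000/121.5 = 1580 N·m

1580 N·m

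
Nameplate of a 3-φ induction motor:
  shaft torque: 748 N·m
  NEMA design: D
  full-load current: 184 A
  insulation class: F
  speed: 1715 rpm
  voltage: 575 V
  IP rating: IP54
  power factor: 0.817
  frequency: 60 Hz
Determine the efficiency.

89.7 %

ω = 2π × 1715/60 = 179.6 rad/s; P_out = τω = 748 × 179.6 = 134341 W
P_in = √3·V_L·I_L·cosφ = 1.732 × 575 × 184 × 0.817 = 149712 W
η = P_out / P_in = 134341 / 149712 = 0.897 = 89.7%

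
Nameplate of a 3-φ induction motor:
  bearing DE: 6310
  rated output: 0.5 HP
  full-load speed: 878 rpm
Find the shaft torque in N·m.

4.06 N·m

P_out = 0.5 × 746 = 373 W
ω = 2π × 878/60 = 91.94 rad/s
τ = P_out/ω = 373/91.94 = 4.06 N·m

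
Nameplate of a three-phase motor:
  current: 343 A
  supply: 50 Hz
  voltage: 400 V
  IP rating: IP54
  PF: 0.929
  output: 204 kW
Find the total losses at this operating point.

16800 W

P_in = √3·V·I·cosφ = 1.732×400×343×0.929 = 220759 W
P_out = 204000 W
Losses = P_in − P_out = 220759 − 204000 = 16759 W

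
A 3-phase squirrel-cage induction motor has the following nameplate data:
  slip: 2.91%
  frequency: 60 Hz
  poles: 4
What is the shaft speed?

1748 rpm

n_s = 120f/p = 120×60/4 = 1800 rpm
n = n_s(1 − s) = 1800 × (1 − 0.0291) = 1748 rpm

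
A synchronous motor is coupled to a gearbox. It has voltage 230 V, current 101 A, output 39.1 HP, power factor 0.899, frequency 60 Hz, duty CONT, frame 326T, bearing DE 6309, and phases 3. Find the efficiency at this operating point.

80.6 %

P_out = 39.1 × 746 = 29169 W
P_in = √3·V_L·I_L·cosφ = 1.732 × 230 × 101 × 0.899 = 36171 W
η = P_out / P_in = 29169 / 36171 = 0.806 = 80.6%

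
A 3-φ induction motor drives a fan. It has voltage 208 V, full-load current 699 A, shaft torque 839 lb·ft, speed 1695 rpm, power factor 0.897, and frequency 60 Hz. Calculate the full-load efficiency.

τ = 839 lb·ft × 1.356 = 1138 N·m
ω = 2π × 1695/60 = 177.5 rad/s; P_out = τω = 1138 × 177.5 = 201995 W
P_in = √3·V_L·I_L·cosφ = 1.732 × 208 × 699 × 0.897 = 225882 W
η = P_out / P_in = 201995 / 225882 = 0.894 = 89.4%

89.4 %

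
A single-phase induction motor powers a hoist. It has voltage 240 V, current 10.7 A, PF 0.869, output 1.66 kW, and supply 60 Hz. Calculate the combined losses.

572 W

P_in = V·I·cosφ = 240×10.7×0.869 = 2232 W
P_out = 1660 W
Losses = P_in − P_out = 2232 − 1660 = 572 W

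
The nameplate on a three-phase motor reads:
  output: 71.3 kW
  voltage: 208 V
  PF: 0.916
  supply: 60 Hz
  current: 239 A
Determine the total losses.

P_in = √3·V·I·cosφ = 1.732×208×239×0.916 = 78869 W
P_out = 71300 W
Losses = P_in − P_out = 78869 − 71300 = 7569 W

7.57 kW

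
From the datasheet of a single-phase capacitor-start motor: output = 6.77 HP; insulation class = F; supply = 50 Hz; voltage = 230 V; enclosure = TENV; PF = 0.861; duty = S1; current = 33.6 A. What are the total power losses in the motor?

P_in = V·I·cosφ = 230×33.6×0.861 = 6654 W
P_out = 6.77×746 = 5050 W
Losses = P_in − P_out = 6654 − 5050 = 1604 W

1.6 kW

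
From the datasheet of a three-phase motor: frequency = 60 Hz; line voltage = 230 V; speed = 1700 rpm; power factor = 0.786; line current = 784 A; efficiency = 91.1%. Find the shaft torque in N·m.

1260 N·m

P_in = √3·V·I·cosφ = 1.732 × 230 × 784 × 0.786 = 245479 W
P_out = η·P_in = 0.911 × 245479 = 223631 W
n = 1700 rpm
ω = 2π×1700/60 = 178 rad/s
τ = P_out/ω = 223631/178 = 1260 N·m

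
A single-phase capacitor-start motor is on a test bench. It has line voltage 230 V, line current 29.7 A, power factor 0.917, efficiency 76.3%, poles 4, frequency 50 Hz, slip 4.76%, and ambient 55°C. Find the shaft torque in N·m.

31.9 N·m

P_in = V·I·cosφ = 230 × 29.7 × 0.917 = 6264 W
P_out = η·P_in = 0.763 × 6264 = 4779 W
n_s = 120×50/4 = 1500 rpm; n = 1500×(1−0.0476) = 1429 rpm
ω = 2π×1429/60 = 149.6 rad/s
τ = P_out/ω = 4779/149.6 = 31.9 N·m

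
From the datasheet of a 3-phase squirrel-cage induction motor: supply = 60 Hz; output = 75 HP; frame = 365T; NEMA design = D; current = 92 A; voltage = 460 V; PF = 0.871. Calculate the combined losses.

7890 W

P_in = √3·V·I·cosφ = 1.732×460×92×0.871 = 63843 W
P_out = 75×746 = 55950 W
Losses = P_in − P_out = 63843 − 55950 = 7893 W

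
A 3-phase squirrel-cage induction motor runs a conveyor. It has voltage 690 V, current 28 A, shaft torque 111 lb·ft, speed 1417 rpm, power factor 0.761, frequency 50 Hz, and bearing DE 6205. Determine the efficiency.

τ = 111 lb·ft × 1.356 = 150.5 N·m
ω = 2π × 1417/60 = 148.4 rad/s; P_out = τω = 150.5 × 148.4 = 22334 W
P_in = √3·V_L·I_L·cosφ = 1.732 × 690 × 28 × 0.761 = 25465 W
η = P_out / P_in = 22334 / 25465 = 0.877 = 87.7%

87.7 %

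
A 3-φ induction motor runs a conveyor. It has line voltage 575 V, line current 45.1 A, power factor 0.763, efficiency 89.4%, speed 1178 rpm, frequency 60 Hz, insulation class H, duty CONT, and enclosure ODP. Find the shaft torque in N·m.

248 N·m

P_in = √3·V·I·cosφ = 1.732 × 575 × 45.1 × 0.763 = 34270 W
P_out = η·P_in = 0.894 × 34270 = 30637 W
n = 1178 rpm
ω = 2π×1178/60 = 123.4 rad/s
τ = P_out/ω = 30637/123.4 = 248 N·m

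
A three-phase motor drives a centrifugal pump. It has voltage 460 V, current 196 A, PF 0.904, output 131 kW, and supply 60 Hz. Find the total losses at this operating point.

10.2 kW

P_in = √3·V·I·cosφ = 1.732×460×196×0.904 = 141166 W
P_out = 131000 W
Losses = P_in − P_out = 141166 − 131000 = 10166 W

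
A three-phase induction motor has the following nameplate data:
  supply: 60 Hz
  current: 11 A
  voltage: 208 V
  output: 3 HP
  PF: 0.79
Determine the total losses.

P_in = √3·V·I·cosφ = 1.732×208×11×0.79 = 3131 W
P_out = 3×746 = 2238 W
Losses = P_in − P_out = 3131 − 2238 = 893 W

893 W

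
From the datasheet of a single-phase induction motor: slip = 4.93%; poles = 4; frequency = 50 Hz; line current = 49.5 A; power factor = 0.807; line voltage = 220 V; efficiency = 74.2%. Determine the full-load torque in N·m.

P_in = V·I·cosφ = 220 × 49.5 × 0.807 = 8788 W
P_out = η·P_in = 0.742 × 8788 = 6521 W
n_s = 120×50/4 = 1500 rpm; n = 1500×(1−0.0493) = 1426 rpm
ω = 2π×1426/60 = 149.3 rad/s
τ = P_out/ω = 6521/149.3 = 43.7 N·m

43.7 N·m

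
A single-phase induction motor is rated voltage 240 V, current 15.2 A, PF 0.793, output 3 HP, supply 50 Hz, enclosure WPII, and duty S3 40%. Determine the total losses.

655 W

P_in = V·I·cosφ = 240×15.2×0.793 = 2893 W
P_out = 3×746 = 2238 W
Losses = P_in − P_out = 2893 − 2238 = 655 W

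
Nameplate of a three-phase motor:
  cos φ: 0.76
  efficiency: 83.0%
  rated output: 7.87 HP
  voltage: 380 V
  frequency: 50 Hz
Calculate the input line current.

P_out = 7.87 × 746 = 5871 W
P_in = P_out / η = 5871 / 0.830 = 7073 W
I_L = P_in / (√3·V_L·cosφ) = 7073 / (1.732 × 380 × 0.76) = 14.1 A

14.1 A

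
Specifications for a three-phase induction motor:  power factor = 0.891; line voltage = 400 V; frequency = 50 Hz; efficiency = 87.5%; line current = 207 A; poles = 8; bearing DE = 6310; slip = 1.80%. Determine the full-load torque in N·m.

1450 N·m

P_in = √3·V·I·cosφ = 1.732 × 400 × 207 × 0.891 = 127778 W
P_out = η·P_in = 0.875 × 127778 = 111806 W
n_s = 120×50/8 = 750 rpm; n = 750×(1−0.018) = 737 rpm
ω = 2π×737/60 = 77.18 rad/s
τ = P_out/ω = 111806/77.18 = 1450 N·m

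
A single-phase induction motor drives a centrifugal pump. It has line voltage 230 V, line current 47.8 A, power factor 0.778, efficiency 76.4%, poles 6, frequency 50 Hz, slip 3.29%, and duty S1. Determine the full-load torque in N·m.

P_in = V·I·cosφ = 230 × 47.8 × 0.778 = 8553 W
P_out = η·P_in = 0.764 × 8553 = 6534 W
n_s = 120×50/6 = 1000 rpm; n = 1000×(1−0.0329) = 967 rpm
ω = 2π×967/60 = 101.3 rad/s
τ = P_out/ω = 6534/101.3 = 64.5 N·m

64.5 N·m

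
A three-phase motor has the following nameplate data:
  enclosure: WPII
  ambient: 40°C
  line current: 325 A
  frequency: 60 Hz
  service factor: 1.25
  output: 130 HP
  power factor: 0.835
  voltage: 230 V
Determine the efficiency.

89.7 %

P_out = 130 × 746 = 96980 W
P_in = √3·V_L·I_L·cosφ = 1.732 × 230 × 325 × 0.835 = 108105 W
η = P_out / P_in = 96980 / 108105 = 0.897 = 89.7%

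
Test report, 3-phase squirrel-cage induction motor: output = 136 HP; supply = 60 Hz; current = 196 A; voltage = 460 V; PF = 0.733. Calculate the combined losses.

13000 W

P_in = √3·V·I·cosφ = 1.732×460×196×0.733 = 114463 W
P_out = 136×746 = 101456 W
Losses = P_in − P_out = 114463 − 101456 = 13007 W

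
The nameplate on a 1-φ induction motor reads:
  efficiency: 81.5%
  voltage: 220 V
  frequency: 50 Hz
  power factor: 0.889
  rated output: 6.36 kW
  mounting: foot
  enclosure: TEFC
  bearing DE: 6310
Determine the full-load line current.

P_out = 6.36 kW = 6360 W
P_in = P_out / η = 6360 / 0.815 = 7804 W
I = P_in / (V·cosφ) = 7804 / (220 × 0.889) = 39.9 A

39.9 A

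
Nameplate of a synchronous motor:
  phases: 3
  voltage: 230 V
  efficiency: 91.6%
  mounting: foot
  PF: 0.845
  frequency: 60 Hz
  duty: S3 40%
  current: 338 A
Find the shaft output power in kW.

104 kW

P_in = √3·V·I·cosφ = 1.732 × 230 × 338 × 0.845 = 113776 W
P_out = η·P_in = 0.916 × 113776 = 104219 W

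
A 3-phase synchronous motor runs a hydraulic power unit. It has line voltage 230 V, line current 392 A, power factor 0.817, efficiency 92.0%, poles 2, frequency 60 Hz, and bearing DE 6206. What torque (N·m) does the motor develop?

P_in = √3·V·I·cosφ = 1.732 × 230 × 392 × 0.817 = 127580 W
P_out = η·P_in = 0.92 × 127580 = 117374 W
n = n_s = 120×60/2 = 3600 rpm (synchronous)
ω = 2π×3600/60 = 377 rad/s
τ = P_out/ω = 117374/377 = 311 N·m

311 N·m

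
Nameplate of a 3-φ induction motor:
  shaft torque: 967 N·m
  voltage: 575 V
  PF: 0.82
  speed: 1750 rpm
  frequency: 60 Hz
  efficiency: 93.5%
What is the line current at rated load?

ω = 2π×1750/60 = 183.3 rad/s; P_out = τω = 967 × 183.3 = 177251 W
P_in = P_out / η = 177251 / 0.935 = 189573 W
I_L = P_in / (√3·V_L·cosφ) = 189573 / (1.732 × 575 × 0.82) = 232 A

232 A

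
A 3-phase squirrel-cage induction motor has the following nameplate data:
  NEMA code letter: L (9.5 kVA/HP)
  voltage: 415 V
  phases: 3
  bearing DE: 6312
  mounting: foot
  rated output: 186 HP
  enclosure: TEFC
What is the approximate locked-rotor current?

2460 A

S_LR = 9.5 × 186 = 1767 kVA
I_LR = S_LR/(√3·V_L) = 1767000/(1.732×415) = 2460 A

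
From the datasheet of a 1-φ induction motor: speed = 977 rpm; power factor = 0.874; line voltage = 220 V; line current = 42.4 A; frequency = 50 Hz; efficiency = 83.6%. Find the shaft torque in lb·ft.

49.1 lb·ft

P_in = V·I·cosφ = 220 × 42.4 × 0.874 = 8153 W
P_out = η·P_in = 0.836 × 8153 = 6816 W
n = 977 rpm
ω = 2π×977/60 = 102.3 rad/s
τ = P_out/ω = 6816/102.3 = 66.63 N·m
In lb·ft: 66.63/1.356 = 49.1 lb·ft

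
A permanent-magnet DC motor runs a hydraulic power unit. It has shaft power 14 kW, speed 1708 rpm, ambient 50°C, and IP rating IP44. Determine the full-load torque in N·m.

ω = 2π × 1708/60 = 178.9 rad/s
τ = P/ω = 14000/178.9 = 78.3 N·m

78.3 N·m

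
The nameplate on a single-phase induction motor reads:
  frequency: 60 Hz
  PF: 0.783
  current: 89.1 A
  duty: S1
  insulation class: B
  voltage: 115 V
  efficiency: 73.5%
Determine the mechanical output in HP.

7.9 HP

P_in = V·I·cosφ = 115 × 89.1 × 0.783 = 8023 W
P_out = η·P_in = 0.735 × 8023 = 5897 W
= 5897/746 = 7.9 HP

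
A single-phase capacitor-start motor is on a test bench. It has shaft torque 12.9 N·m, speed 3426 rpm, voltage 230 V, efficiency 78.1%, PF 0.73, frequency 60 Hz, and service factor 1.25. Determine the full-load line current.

ω = 2π×3426/60 = 358.8 rad/s; P_out = τω = 12.9 × 358.8 = 4629 W
P_in = P_out / η = 4629 / 0.781 = 5927 W
I = P_in / (V·cosφ) = 5927 / (230 × 0.73) = 35.3 A

35.3 A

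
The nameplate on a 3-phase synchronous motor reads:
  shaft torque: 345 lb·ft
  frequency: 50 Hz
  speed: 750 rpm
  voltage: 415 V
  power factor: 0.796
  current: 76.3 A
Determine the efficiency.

84.2 %

τ = 345 lb·ft × 1.356 = 467.8 N·m
ω = 2π × 750/60 = 78.54 rad/s; P_out = τω = 467.8 × 78.54 = 36741 W
P_in = √3·V_L·I_L·cosφ = 1.732 × 415 × 76.3 × 0.796 = 43655 W
η = P_out / P_in = 36741 / 43655 = 0.842 = 84.2%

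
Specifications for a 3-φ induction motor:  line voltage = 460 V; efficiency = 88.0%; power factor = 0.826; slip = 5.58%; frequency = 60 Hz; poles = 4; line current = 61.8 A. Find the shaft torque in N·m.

P_in = √3·V·I·cosφ = 1.732 × 460 × 61.8 × 0.826 = 40670 W
P_out = η·P_in = 0.88 × 40670 = 35790 W
n_s = 120×60/4 = 1800 rpm; n = 1800×(1−0.0558) = 1700 rpm
ω = 2π×1700/60 = 178 rad/s
τ = P_out/ω = 35790/178 = 201 N·m

201 N·m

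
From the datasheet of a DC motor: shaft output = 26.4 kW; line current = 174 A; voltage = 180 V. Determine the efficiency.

84.3 %

P_out = 26.4 kW = 26400 W
P_in = V·I = 180 × 174 = 31320 W
η = P_out / P_in = 26400 / 31320 = 0.843 = 84.3%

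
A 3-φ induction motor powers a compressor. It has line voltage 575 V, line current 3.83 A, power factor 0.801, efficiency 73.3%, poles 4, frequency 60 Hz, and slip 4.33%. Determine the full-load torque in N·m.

12.4 N·m

P_in = √3·V·I·cosφ = 1.732 × 575 × 3.83 × 0.801 = 3055 W
P_out = η·P_in = 0.733 × 3055 = 2239 W
n_s = 120×60/4 = 1800 rpm; n = 1800×(1−0.0433) = 1722 rpm
ω = 2π×1722/60 = 180.3 rad/s
τ = P_out/ω = 2239/180.3 = 12.4 N·m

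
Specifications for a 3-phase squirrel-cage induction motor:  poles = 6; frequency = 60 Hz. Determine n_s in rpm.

1200 rpm

n_s = 120f/p = 120×60/6 = 1200 rpm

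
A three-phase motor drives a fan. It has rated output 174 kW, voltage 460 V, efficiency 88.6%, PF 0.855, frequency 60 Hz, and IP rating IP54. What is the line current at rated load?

P_out = 174 kW = 174000 W
P_in = P_out / η = 174000 / 0.886 = 196388 W
I_L = P_in / (√3·V_L·cosφ) = 196388 / (1.732 × 460 × 0.855) = 288 A

288 A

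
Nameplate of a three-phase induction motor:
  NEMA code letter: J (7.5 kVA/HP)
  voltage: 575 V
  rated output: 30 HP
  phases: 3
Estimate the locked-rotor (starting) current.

S_LR = 7.5 × 30 = 225 kVA
I_LR = S_LR/(√3·V_L) = 225000/(1.732×575) = 226 A

226 A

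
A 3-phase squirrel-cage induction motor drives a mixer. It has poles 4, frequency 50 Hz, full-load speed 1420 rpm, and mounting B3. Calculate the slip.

5.33 %

n_s = 120f/p = 120×50/4 = 1500 rpm
s = (n_s − n)/n_s = (1500 − 1420)/1500 = 0.0533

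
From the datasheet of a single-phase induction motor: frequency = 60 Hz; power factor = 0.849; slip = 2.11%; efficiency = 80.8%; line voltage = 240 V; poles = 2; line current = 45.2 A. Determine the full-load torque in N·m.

P_in = V·I·cosφ = 240 × 45.2 × 0.849 = 9210 W
P_out = η·P_in = 0.808 × 9210 = 7442 W
n_s = 120×60/2 = 3600 rpm; n = 3600×(1−0.0211) = 3524 rpm
ω = 2π×3524/60 = 369 rad/s
τ = P_out/ω = 7442/369 = 20.2 N·m

20.2 N·m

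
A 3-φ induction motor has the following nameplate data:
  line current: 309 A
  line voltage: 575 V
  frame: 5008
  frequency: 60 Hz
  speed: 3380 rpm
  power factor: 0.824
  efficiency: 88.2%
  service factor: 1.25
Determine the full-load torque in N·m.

P_in = √3·V·I·cosφ = 1.732 × 575 × 309 × 0.824 = 253572 W
P_out = η·P_in = 0.882 × 253572 = 223651 W
n = 3380 rpm
ω = 2π×3380/60 = 354 rad/s
τ = P_out/ω = 223651/354 = 632 N·m

632 N·m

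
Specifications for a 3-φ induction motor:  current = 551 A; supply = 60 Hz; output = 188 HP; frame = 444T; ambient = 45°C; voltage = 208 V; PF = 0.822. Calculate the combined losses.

22.9 kW

P_in = √3·V·I·cosφ = 1.732×208×551×0.822 = 163168 W
P_out = 188×746 = 140248 W
Losses = P_in − P_out = 163168 − 140248 = 22920 W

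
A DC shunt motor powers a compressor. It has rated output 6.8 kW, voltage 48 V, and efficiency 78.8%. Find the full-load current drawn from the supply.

180 A

P_out = 6.8 kW = 6800 W
P_in = P_out / η = 6800 / 0.788 = 8629 W
I = P_in / V = 8629 / 48 = 180 A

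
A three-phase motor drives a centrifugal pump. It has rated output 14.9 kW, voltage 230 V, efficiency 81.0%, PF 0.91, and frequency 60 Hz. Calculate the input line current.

50.7 A

P_out = 14.9 kW = 14900 W
P_in = P_out / η = 14900 / 0.810 = 18395 W
I_L = P_in / (√3·V_L·cosφ) = 18395 / (1.732 × 230 × 0.91) = 50.7 A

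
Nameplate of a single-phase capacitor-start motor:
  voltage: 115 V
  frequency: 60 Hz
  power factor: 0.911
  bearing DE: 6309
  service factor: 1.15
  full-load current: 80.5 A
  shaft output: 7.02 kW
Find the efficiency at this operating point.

P_out = 7.02 kW = 7020 W
P_in = V·I·cosφ = 115 × 80.5 × 0.911 = 8434 W
η = P_out / P_in = 7020 / 8434 = 0.832 = 83.2%

83.2 %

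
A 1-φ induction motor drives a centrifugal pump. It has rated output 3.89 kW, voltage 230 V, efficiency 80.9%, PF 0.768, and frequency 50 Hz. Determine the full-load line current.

27.2 A

P_out = 3.89 kW = 3890 W
P_in = P_out / η = 3890 / 0.809 = 4808 W
I = P_in / (V·cosφ) = 4808 / (230 × 0.768) = 27.2 A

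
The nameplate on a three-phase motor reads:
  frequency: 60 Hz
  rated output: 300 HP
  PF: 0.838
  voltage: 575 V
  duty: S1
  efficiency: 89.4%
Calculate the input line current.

P_out = 300 × 746 = 223800 W
P_in = P_out / η = 223800 / 0.894 = 250336 W
I_L = P_in / (√3·V_L·cosφ) = 250336 / (1.732 × 575 × 0.838) = 300 A

300 A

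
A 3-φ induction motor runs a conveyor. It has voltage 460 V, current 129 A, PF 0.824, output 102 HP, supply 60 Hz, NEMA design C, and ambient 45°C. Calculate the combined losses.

P_in = √3·V·I·cosφ = 1.732×460×129×0.824 = 84688 W
P_out = 102×746 = 76092 W
Losses = P_in − P_out = 84688 − 76092 = 8596 W

8.6 kW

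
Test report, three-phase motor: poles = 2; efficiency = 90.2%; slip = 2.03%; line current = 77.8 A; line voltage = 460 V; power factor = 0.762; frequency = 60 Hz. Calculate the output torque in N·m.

P_in = √3·V·I·cosφ = 1.732 × 460 × 77.8 × 0.762 = 47232 W
P_out = η·P_in = 0.902 × 47232 = 42603 W
n_s = 120×60/2 = 3600 rpm; n = 3600×(1−0.0203) = 3527 rpm
ω = 2π×3527/60 = 369.3 rad/s
τ = P_out/ω = 42603/369.3 = 115 N·m

115 N·m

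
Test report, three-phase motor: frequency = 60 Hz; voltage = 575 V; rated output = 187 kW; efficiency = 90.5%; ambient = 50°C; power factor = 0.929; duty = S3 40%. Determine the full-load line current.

223 A

P_out = 187 kW = 187000 W
P_in = P_out / η = 187000 / 0.905 = 206630 W
I_L = P_in / (√3·V_L·cosφ) = 206630 / (1.732 × 575 × 0.929) = 223 A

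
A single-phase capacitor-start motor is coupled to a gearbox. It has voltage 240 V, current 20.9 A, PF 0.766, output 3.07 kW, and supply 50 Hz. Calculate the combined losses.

P_in = V·I·cosφ = 240×20.9×0.766 = 3842 W
P_out = 3070 W
Losses = P_in − P_out = 3842 − 3070 = 772 W

772 W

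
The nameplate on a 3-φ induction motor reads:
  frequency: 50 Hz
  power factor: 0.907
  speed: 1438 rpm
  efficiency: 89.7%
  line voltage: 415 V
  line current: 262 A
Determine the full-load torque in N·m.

1020 N·m

P_in = √3·V·I·cosφ = 1.732 × 415 × 262 × 0.907 = 170807 W
P_out = η·P_in = 0.897 × 170807 = 153214 W
n = 1438 rpm
ω = 2π×1438/60 = 150.6 rad/s
τ = P_out/ω = 153214/150.6 = 1020 N·m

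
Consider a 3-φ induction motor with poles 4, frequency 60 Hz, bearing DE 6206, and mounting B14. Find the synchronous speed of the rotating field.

1800 rpm

n_s = 120f/p = 120×60/4 = 1800 rpm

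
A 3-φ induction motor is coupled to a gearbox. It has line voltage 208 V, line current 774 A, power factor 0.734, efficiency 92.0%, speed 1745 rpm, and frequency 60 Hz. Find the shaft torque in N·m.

1030 N·m

P_in = √3·V·I·cosφ = 1.732 × 208 × 774 × 0.734 = 204667 W
P_out = η·P_in = 0.92 × 204667 = 188294 W
n = 1745 rpm
ω = 2π×1745/60 = 182.7 rad/s
τ = P_out/ω = 188294/182.7 = 1030 N·m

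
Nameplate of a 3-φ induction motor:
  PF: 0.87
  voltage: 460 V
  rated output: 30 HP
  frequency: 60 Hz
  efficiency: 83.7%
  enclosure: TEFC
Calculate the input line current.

38.6 A

P_out = 30 × 746 = 22380 W
P_in = P_out / η = 22380 / 0.837 = 26738 W
I_L = P_in / (√3·V_L·cosφ) = 26738 / (1.732 × 460 × 0.87) = 38.6 A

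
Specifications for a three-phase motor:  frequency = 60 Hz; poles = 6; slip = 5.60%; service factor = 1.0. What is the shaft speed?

1133 rpm

n_s = 120f/p = 120×60/6 = 1200 rpm
n = n_s(1 − s) = 1200 × (1 − 0.056) = 1133 rpm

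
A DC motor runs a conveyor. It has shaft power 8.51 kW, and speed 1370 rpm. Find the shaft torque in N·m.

59.3 N·m

ω = 2π × 1370/60 = 143.5 rad/s
τ = P/ω = 8510/143.5 = 59.3 N·m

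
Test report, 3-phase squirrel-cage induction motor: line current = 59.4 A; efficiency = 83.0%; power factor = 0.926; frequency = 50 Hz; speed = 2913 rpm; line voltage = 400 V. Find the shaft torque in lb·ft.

76.5 lb·ft

P_in = √3·V·I·cosφ = 1.732 × 400 × 59.4 × 0.926 = 38107 W
P_out = η·P_in = 0.83 × 38107 = 31629 W
n = 2913 rpm
ω = 2π×2913/60 = 305 rad/s
τ = P_out/ω = 31629/305 = 103.7 N·m
In lb·ft: 103.7/1.356 = 76.5 lb·ft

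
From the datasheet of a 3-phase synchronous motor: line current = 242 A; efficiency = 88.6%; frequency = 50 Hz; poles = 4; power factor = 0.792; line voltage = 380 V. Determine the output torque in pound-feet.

525 lb·ft

P_in = √3·V·I·cosφ = 1.732 × 380 × 242 × 0.792 = 126146 W
P_out = η·P_in = 0.886 × 126146 = 111765 W
n = n_s = 120×50/4 = 1500 rpm (synchronous)
ω = 2π×1500/60 = 157.1 rad/s
τ = P_out/ω = 111765/157.1 = 711.4 N·m
In lb·ft: 711.4/1.356 = 525 lb·ft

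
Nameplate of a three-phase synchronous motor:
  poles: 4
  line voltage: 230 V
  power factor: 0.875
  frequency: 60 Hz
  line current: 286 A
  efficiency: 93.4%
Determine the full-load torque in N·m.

494 N·m

P_in = √3·V·I·cosφ = 1.732 × 230 × 286 × 0.875 = 99690 W
P_out = η·P_in = 0.934 × 99690 = 93110 W
n = n_s = 120×60/4 = 1800 rpm (synchronous)
ω = 2π×1800/60 = 188.5 rad/s
τ = P_out/ω = 93110/188.5 = 494 N·m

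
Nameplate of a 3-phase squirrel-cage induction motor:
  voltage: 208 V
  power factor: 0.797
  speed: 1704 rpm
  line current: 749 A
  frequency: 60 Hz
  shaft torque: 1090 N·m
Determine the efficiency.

ω = 2π × 1704/60 = 178.4 rad/s; P_out = τω = 1090 × 178.4 = 194456 W
P_in = √3·V_L·I_L·cosφ = 1.732 × 208 × 749 × 0.797 = 215056 W
η = P_out / P_in = 194456 / 215056 = 0.904 = 90.4%

90.4 %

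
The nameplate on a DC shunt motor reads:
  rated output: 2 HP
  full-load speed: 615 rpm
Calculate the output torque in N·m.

23.2 N·m

P_out = 2 × 746 = 1492 W
ω = 2π × 615/60 = 64.4 rad/s
τ = P_out/ω = 1492/64.4 = 23.2 N·m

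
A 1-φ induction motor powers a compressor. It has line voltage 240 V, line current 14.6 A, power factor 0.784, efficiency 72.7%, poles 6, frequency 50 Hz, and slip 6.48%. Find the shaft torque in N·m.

20.4 N·m

P_in = V·I·cosφ = 240 × 14.6 × 0.784 = 2747 W
P_out = η·P_in = 0.727 × 2747 = 1997 W
n_s = 120×50/6 = 1000 rpm; n = 1000×(1−0.0648) = 935 rpm
ω = 2π×935/60 = 97.91 rad/s
τ = P_out/ω = 1997/97.91 = 20.4 N·m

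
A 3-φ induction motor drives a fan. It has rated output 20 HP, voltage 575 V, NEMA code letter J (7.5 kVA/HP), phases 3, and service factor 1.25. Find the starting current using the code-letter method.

S_LR = 7.5 × 20 = 150 kVA
I_LR = S_LR/(√3·V_L) = 150000/(1.732×575) = 151 A

151 A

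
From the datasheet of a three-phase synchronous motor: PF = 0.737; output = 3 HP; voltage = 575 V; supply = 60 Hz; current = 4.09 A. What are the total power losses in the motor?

764 W

P_in = √3·V·I·cosφ = 1.732×575×4.09×0.737 = 3002 W
P_out = 3×746 = 2238 W
Losses = P_in − P_out = 3002 − 2238 = 764 W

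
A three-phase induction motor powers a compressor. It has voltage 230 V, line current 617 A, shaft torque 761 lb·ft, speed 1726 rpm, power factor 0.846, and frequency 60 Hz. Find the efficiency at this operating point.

τ = 761 lb·ft × 1.356 = 1032 N·m
ω = 2π × 1726/60 = 180.7 rad/s; P_out = τω = 1032 × 180.7 = 186482 W
P_in = √3·V_L·I_L·cosφ = 1.732 × 230 × 617 × 0.846 = 207937 W
η = P_out / P_in = 186482 / 207937 = 0.897 = 89.7%

89.7 %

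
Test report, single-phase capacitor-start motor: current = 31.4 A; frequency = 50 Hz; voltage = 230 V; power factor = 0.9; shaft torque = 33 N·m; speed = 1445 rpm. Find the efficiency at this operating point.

ω = 2π × 1445/60 = 151.3 rad/s; P_out = τω = 33 × 151.3 = 4993 W
P_in = V·I·cosφ = 230 × 31.4 × 0.9 = 6500 W
η = P_out / P_in = 4993 / 6500 = 0.768 = 76.8%

76.8 %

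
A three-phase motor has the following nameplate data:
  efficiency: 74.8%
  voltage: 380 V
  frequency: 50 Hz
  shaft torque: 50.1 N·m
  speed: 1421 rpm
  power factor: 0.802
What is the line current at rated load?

18.9 A

ω = 2π×1421/60 = 148.8 rad/s; P_out = τω = 50.1 × 148.8 = 7455 W
P_in = P_out / η = 7455 / 0.748 = 9967 W
I_L = P_in / (√3·V_L·cosφ) = 9967 / (1.732 × 380 × 0.802) = 18.9 A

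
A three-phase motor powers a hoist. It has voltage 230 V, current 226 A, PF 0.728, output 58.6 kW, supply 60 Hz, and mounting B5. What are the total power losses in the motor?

P_in = √3·V·I·cosφ = 1.732×230×226×0.728 = 65541 W
P_out = 58600 W
Losses = P_in − P_out = 65541 − 58600 = 6941 W

6940 W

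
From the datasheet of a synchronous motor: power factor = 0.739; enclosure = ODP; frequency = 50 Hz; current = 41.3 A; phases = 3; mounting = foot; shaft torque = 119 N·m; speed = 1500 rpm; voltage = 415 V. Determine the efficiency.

85.2 %

ω = 2π × 1500/60 = 157.1 rad/s; P_out = τω = 119 × 157.1 = 18695 W
P_in = √3·V_L·I_L·cosφ = 1.732 × 415 × 41.3 × 0.739 = 21938 W
η = P_out / P_in = 18695 / 21938 = 0.852 = 85.2%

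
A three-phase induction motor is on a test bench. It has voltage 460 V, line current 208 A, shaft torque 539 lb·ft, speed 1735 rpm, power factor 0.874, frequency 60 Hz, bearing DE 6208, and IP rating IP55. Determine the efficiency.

τ = 539 lb·ft × 1.356 = 730.9 N·m
ω = 2π × 1735/60 = 181.7 rad/s; P_out = τω = 730.9 × 181.7 = 132805 W
P_in = √3·V_L·I_L·cosφ = 1.732 × 460 × 208 × 0.874 = 144837 W
η = P_out / P_in = 132805 / 144837 = 0.917 = 91.7%

91.7 %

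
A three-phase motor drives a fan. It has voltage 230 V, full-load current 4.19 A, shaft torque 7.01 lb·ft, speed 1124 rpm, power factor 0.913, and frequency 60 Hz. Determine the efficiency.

τ = 7.01 lb·ft × 1.356 = 9.506 N·m
ω = 2π × 1124/60 = 117.7 rad/s; P_out = τω = 9.506 × 117.7 = 1119 W
P_in = √3·V_L·I_L·cosφ = 1.732 × 230 × 4.19 × 0.913 = 1524 W
η = P_out / P_in = 1119 / 1524 = 0.734 = 73.4%

73.4 %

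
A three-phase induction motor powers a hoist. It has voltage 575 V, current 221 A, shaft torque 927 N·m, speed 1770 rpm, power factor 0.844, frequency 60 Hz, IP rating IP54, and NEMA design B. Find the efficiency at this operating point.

ω = 2π × 1770/60 = 185.4 rad/s; P_out = τω = 927 × 185.4 = 171866 W
P_in = √3·V_L·I_L·cosφ = 1.732 × 575 × 221 × 0.844 = 185759 W
η = P_out / P_in = 171866 / 185759 = 0.925 = 92.5%

92.5 %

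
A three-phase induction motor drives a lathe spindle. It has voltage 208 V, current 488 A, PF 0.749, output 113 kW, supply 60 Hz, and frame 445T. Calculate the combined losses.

P_in = √3·V·I·cosφ = 1.732×208×488×0.749 = 131678 W
P_out = 113000 W
Losses = P_in − P_out = 131678 − 113000 = 18678 W

18.7 kW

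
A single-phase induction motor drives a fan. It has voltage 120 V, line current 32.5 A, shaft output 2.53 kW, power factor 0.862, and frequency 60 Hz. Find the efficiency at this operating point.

P_out = 2.53 kW = 2530 W
P_in = V·I·cosφ = 120 × 32.5 × 0.862 = 3362 W
η = P_out / P_in = 2530 / 3362 = 0.753 = 75.3%

75.3 %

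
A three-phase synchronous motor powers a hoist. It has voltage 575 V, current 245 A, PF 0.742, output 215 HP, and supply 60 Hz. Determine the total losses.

P_in = √3·V·I·cosφ = 1.732×575×245×0.742 = 181045 W
P_out = 215×746 = 160390 W
Losses = P_in − P_out = 181045 − 160390 = 20655 W

20700 W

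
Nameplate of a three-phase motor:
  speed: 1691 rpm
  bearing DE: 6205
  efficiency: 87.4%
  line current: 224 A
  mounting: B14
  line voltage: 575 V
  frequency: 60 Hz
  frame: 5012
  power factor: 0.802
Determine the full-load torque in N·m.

P_in = √3·V·I·cosφ = 1.732 × 575 × 224 × 0.802 = 178911 W
P_out = η·P_in = 0.874 × 178911 = 156368 W
n = 1691 rpm
ω = 2π×1691/60 = 177.1 rad/s
τ = P_out/ω = 156368/177.1 = 883 N·m

883 N·m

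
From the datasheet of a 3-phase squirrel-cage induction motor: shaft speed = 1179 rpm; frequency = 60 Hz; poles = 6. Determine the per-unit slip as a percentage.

1.75 %

n_s = 120f/p = 120×60/6 = 1200 rpm
s = (n_s − n)/n_s = (1200 − 1179)/1200 = 0.0175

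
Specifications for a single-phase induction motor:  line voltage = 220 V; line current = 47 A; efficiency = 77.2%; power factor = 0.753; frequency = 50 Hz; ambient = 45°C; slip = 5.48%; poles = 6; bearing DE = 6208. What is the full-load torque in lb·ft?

P_in = V·I·cosφ = 220 × 47 × 0.753 = 7786 W
P_out = η·P_in = 0.772 × 7786 = 6011 W
n_s = 120×50/6 = 1000 rpm; n = 1000×(1−0.0548) = 945 rpm
ω = 2π×945/60 = 98.96 rad/s
τ = P_out/ω = 6011/98.96 = 60.74 N·m
In lb·ft: 60.74/1.356 = 44.8 lb·ft

44.8 lb·ft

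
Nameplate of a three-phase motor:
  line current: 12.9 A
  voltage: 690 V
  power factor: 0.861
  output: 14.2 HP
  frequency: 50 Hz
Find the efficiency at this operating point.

79.8 %

P_out = 14.2 × 746 = 10593 W
P_in = √3·V_L·I_L·cosφ = 1.732 × 690 × 12.9 × 0.861 = 13274 W
η = P_out / P_in = 10593 / 13274 = 0.798 = 79.8%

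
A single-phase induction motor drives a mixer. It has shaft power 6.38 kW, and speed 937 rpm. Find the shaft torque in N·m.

ω = 2π × 937/60 = 98.12 rad/s
τ = P/ω = 6380/98.12 = 65 N·m

65 N·m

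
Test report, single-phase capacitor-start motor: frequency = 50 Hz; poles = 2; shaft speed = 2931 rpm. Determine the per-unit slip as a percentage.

n_s = 120f/p = 120×50/2 = 3000 rpm
s = (n_s − n)/n_s = (3000 − 2931)/3000 = 0.0230

2.3 %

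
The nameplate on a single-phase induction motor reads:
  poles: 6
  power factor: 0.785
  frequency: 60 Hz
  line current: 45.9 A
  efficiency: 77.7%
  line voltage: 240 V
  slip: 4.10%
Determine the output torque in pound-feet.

41.1 lb·ft

P_in = V·I·cosφ = 240 × 45.9 × 0.785 = 8648 W
P_out = η·P_in = 0.777 × 8648 = 6719 W
n_s = 120×60/6 = 1200 rpm; n = 1200×(1−0.041) = 1151 rpm
ω = 2π×1151/60 = 120.5 rad/s
τ = P_out/ω = 6719/120.5 = 55.76 N·m
In lb·ft: 55.76/1.356 = 41.1 lb·ft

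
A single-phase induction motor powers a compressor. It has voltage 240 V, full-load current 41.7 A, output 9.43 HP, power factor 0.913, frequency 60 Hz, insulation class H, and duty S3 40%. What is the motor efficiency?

77.0 %

P_out = 9.43 × 746 = 7035 W
P_in = V·I·cosφ = 240 × 41.7 × 0.913 = 9137 W
η = P_out / P_in = 7035 / 9137 = 0.770 = 77.0%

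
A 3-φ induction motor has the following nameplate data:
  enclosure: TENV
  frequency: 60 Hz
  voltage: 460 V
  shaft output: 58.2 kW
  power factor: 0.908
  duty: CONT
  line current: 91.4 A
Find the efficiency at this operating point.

P_out = 58.2 kW = 58200 W
P_in = √3·V_L·I_L·cosφ = 1.732 × 460 × 91.4 × 0.908 = 66121 W
η = P_out / P_in = 58200 / 66121 = 0.880 = 88.0%

88.0 %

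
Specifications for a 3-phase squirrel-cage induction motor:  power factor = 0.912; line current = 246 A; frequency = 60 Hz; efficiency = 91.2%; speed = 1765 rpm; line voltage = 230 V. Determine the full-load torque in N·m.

P_in = √3·V·I·cosφ = 1.732 × 230 × 246 × 0.912 = 89373 W
P_out = η·P_in = 0.912 × 89373 = 81508 W
n = 1765 rpm
ω = 2π×1765/60 = 184.8 rad/s
τ = P_out/ω = 81508/184.8 = 441 N·m

441 N·m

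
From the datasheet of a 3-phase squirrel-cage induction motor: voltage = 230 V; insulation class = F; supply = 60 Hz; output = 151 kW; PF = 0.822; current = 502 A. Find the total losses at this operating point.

13.4 kW

P_in = √3·V·I·cosφ = 1.732×230×502×0.822 = 164381 W
P_out = 151000 W
Losses = P_in − P_out = 164381 − 151000 = 13381 W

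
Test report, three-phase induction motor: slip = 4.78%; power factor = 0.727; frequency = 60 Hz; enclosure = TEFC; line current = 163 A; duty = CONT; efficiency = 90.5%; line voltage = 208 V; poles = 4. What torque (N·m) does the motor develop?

P_in = √3·V·I·cosφ = 1.732 × 208 × 163 × 0.727 = 42691 W
P_out = η·P_in = 0.905 × 42691 = 38635 W
n_s = 120×60/4 = 1800 rpm; n = 1800×(1−0.0478) = 1714 rpm
ω = 2π×1714/60 = 179.5 rad/s
τ = P_out/ω = 38635/179.5 = 215 N·m

215 N·m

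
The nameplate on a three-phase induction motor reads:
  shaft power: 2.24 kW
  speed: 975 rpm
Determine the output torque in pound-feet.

ω = 2π × 975/60 = 102.1 rad/s
τ = P/ω = 2240/102.1 = 21.94 N·m
In lb·ft: 21.94/1.356 = 16.2 lb·ft

16.2 lb·ft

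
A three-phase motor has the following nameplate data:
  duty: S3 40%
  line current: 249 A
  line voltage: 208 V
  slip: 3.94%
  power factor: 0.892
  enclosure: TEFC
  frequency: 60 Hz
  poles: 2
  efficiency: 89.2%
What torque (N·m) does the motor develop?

197 N·m

P_in = √3·V·I·cosφ = 1.732 × 208 × 249 × 0.892 = 80016 W
P_out = η·P_in = 0.892 × 80016 = 71374 W
n_s = 120×60/2 = 3600 rpm; n = 3600×(1−0.0394) = 3458 rpm
ω = 2π×3458/60 = 362.1 rad/s
τ = P_out/ω = 71374/362.1 = 197 N·m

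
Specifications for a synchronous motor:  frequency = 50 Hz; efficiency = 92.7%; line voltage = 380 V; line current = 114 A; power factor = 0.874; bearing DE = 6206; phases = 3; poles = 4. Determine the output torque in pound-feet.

285 lb·ft

P_in = √3·V·I·cosφ = 1.732 × 380 × 114 × 0.874 = 65576 W
P_out = η·P_in = 0.927 × 65576 = 60789 W
n = n_s = 120×50/4 = 1500 rpm (synchronous)
ω = 2π×1500/60 = 157.1 rad/s
τ = P_out/ω = 60789/157.1 = 386.9 N·m
In lb·ft: 386.9/1.356 = 285 lb·ft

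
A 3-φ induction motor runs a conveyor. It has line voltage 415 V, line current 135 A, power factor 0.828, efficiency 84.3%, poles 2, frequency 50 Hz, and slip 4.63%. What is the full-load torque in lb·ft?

167 lb·ft

P_in = √3·V·I·cosφ = 1.732 × 415 × 135 × 0.828 = 80345 W
P_out = η·P_in = 0.843 × 80345 = 67731 W
n_s = 120×50/2 = 3000 rpm; n = 3000×(1−0.0463) = 2861 rpm
ω = 2π×2861/60 = 299.6 rad/s
τ = P_out/ω = 67731/299.6 = 226.1 N·m
In lb·ft: 226.1/1.356 = 167 lb·ft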